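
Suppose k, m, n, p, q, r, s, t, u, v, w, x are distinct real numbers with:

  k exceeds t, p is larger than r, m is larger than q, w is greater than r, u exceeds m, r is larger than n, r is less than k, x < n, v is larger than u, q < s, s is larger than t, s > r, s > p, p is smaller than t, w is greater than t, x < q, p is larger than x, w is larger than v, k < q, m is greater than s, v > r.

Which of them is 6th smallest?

k

Piecing the relations together gives one ordering: x < n < r < p < t < k < q < s < m < u < v < w.
The 6th smallest is k.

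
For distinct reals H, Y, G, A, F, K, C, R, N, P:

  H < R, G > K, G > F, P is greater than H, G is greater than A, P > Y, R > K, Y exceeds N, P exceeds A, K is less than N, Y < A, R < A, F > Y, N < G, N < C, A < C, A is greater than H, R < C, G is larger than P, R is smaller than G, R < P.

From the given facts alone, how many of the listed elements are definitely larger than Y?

5

From Y the given relations immediately reach F, A, P.
From those, C, G — 5 in total.
No other element is forced above Y by the given relations, so the count is 5.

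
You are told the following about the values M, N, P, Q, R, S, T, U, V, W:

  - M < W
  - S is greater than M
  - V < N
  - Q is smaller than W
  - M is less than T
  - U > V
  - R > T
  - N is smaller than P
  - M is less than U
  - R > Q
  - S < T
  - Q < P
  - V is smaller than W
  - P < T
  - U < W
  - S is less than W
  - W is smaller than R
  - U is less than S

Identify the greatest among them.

R

Chaining downward from R: directly below it, Q, W, T; then V, M, P, U, S; then N.
That covers every other element, and nothing is given above R, so R is the greatest.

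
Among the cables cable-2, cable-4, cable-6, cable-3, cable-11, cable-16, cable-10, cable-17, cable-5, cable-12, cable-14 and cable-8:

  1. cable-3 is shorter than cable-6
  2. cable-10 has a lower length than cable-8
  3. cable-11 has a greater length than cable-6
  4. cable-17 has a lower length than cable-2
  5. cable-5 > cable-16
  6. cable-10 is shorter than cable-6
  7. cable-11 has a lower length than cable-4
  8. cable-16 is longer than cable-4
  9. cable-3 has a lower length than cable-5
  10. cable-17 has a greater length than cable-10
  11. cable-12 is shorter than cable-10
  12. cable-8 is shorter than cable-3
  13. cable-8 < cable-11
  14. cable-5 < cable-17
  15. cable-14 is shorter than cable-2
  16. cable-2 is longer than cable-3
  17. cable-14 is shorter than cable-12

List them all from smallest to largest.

Nothing is placed below cable-14, so it is least; from there cable-14 < cable-12; cable-12 < cable-10; cable-10 < cable-8; cable-8 < cable-3; cable-3 < cable-6; cable-6 < cable-11; cable-11 < cable-4; cable-4 < cable-16; cable-16 < cable-5; cable-5 < cable-17; cable-17 < cable-2, each given directly.

cable-14 < cable-12 < cable-10 < cable-8 < cable-3 < cable-6 < cable-11 < cable-4 < cable-16 < cable-5 < cable-17 < cable-2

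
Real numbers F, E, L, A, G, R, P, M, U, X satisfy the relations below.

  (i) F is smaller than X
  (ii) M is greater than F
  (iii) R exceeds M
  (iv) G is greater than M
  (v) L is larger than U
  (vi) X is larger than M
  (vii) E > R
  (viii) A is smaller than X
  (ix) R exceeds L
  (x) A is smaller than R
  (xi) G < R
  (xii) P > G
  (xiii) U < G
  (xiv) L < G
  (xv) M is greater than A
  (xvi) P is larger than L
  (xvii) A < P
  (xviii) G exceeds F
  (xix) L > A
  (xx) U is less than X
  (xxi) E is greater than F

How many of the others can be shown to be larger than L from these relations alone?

4

The elements the relations force above L are G, R, P, E — no chain reaches any other.
That is 4.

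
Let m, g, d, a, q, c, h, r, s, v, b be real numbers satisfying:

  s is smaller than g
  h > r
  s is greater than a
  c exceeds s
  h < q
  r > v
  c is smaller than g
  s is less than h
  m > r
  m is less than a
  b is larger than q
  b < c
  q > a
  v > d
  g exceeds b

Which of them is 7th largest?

a

The consecutive relations fix a unique order: d < v < r < m < a < s < h < q < b < c < g.
The 7th largest is a.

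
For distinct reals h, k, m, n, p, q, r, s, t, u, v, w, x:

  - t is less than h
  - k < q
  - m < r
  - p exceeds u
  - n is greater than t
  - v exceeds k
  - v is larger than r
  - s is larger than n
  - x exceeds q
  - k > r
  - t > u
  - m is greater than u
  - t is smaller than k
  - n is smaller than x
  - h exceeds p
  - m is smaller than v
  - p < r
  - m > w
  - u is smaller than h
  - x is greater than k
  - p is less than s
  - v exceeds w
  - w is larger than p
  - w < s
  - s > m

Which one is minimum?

t is not least since u < t; p is not least since u < p; h is not least since t < h; w is not least since p < w; m is not least since u < m; r is not least since m < r; n is not least since t < n; k is not least since r < k; q is not least since k < q; x is not least since n < x; s is not least since p < s; v is not least since r < v.
Only u has nothing below it, so u is the minimum.

u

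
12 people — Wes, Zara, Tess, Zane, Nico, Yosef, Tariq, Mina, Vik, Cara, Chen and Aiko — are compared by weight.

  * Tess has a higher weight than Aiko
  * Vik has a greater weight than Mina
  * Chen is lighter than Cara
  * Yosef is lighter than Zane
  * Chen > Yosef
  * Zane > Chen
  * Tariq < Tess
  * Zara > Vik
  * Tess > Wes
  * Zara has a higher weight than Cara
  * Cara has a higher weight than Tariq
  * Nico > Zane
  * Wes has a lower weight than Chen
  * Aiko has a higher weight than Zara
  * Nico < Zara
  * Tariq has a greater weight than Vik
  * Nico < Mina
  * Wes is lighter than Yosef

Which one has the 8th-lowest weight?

The consecutive relations fix a unique order: Wes < Yosef < Chen < Zane < Nico < Mina < Vik < Tariq < Cara < Zara < Aiko < Tess.
The 8th smallest is Tariq.

Tariq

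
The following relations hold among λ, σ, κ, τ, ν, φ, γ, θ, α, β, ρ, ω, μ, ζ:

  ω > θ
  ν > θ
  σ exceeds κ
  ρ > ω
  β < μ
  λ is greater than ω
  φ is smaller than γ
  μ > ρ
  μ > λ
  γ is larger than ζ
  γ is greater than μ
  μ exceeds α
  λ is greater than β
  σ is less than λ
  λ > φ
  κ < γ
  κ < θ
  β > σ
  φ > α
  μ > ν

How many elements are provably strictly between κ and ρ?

Chaining upward from κ reaches: σ, θ, ω, ν, β, λ, μ, γ.
Chaining downward from ρ reaches: θ, ω.
Strictly between κ and ρ are those in both lists: θ, ω — 2 elements.

2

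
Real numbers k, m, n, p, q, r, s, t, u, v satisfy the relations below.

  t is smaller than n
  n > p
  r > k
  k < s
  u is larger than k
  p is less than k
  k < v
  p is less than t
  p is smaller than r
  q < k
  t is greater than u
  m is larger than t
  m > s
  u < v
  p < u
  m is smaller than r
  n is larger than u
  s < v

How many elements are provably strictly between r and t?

1

The relations place t below r. An element lies strictly between them when it is forced above t and also forced below r.
Above t: {m, n}. Below r: {q, p, k, s, u, m}.
Intersection: {m} — 1.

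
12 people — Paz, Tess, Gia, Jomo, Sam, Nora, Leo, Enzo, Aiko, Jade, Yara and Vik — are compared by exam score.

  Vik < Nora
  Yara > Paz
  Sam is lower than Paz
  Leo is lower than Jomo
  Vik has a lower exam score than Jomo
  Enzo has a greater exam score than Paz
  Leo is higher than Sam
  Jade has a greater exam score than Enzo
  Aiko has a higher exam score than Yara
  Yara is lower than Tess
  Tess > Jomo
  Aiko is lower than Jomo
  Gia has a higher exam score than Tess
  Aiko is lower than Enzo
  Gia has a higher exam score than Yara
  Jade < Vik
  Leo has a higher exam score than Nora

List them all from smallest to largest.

Sam < Paz < Yara < Aiko < Enzo < Jade < Vik < Nora < Leo < Jomo < Tess < Gia

Nothing is placed below Sam, so it is least; from there Sam < Paz; Paz < Yara; Yara < Aiko; Aiko < Enzo; Enzo < Jade; Jade < Vik; Vik < Nora; Nora < Leo; Leo < Jomo; Jomo < Tess; Tess < Gia, each given directly.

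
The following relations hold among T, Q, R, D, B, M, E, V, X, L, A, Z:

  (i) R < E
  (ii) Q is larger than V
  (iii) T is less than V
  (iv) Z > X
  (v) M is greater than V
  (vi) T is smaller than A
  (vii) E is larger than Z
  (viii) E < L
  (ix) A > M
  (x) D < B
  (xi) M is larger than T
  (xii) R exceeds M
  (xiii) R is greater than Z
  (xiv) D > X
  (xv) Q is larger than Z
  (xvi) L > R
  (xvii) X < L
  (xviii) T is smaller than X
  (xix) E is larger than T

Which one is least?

Chaining upward from T: directly above it, X, V, M, A, E; then D, Z, R, Q, L; then B.
That covers every other element, and nothing is given below T, so T is the least.

T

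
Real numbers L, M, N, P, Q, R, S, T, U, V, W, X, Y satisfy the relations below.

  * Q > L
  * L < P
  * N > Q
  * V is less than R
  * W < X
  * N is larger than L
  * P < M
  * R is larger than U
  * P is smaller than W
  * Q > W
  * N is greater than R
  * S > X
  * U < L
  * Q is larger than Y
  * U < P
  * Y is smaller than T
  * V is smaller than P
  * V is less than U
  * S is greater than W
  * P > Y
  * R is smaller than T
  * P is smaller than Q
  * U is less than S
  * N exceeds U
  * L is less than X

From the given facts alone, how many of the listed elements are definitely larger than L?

Directly above L: P, X, Q, N.
One step further: W, S, M (7 so far).
No other element is forced above L by the given relations, so the count is 7.

7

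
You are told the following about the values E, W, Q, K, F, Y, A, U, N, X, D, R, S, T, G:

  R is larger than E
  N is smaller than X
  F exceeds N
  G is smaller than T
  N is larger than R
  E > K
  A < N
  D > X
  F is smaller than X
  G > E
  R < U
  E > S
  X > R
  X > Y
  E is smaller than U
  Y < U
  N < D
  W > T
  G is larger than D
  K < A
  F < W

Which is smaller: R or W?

R < N and N < F give R < F.
Then F < X extends the chain to X.
Then X < D extends the chain to D.
Then D < G extends the chain to G.
With G < T: R < N < F < X < D < G < T.
Then T < W extends the chain to W.
So R < W; R is the smaller of the two.

R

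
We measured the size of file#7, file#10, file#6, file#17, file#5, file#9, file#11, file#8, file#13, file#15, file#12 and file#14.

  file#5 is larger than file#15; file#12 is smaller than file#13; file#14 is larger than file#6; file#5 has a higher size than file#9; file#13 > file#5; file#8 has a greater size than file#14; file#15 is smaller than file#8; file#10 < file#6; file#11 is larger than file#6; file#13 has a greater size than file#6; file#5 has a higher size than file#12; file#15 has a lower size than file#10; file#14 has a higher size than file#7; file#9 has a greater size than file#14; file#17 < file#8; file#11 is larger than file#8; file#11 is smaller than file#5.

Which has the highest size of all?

Chaining downward from file#13: directly below it, file#12, file#6, file#5; then file#15, file#10, file#11, file#9; then file#14, file#8; then file#7, file#17.
That covers every other element, and nothing is given above file#13, so file#13 is the highest size.

file#13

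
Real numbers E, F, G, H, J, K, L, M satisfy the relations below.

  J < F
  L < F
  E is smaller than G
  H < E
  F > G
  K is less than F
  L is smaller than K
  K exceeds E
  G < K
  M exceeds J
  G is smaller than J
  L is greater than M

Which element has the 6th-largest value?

G

Piecing the relations together gives one ordering: H < E < G < J < M < L < K < F.
The 6th largest is G.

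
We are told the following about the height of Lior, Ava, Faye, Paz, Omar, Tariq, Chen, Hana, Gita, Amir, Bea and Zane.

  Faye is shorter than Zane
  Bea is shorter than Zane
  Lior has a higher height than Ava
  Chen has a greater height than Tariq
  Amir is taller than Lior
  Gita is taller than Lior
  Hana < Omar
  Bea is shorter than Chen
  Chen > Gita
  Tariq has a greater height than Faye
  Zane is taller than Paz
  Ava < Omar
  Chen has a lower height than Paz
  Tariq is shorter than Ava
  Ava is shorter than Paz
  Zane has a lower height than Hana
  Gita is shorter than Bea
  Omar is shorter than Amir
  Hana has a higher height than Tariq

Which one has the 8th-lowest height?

Paz

Piecing the relations together gives one ordering: Faye < Tariq < Ava < Lior < Gita < Bea < Chen < Paz < Zane < Hana < Omar < Amir.
Counting 8 from the smallest end gives Paz.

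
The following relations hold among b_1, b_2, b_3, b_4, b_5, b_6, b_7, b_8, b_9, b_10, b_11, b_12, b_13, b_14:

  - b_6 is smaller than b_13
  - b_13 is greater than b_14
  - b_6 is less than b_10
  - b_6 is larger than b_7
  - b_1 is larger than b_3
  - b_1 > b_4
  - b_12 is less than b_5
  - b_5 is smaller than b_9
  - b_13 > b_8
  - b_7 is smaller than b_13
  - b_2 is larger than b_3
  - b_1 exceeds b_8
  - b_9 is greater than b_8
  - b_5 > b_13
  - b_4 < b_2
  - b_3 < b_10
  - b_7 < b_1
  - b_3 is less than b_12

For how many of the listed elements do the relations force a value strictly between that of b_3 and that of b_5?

Chaining upward from b_3 reaches: b_12, b_2, b_9, b_10, b_1.
Chaining downward from b_5 reaches: b_7, b_6, b_14, b_12, b_8, b_13.
Strictly between b_3 and b_5 are those in both lists: b_12 — 1 element.

1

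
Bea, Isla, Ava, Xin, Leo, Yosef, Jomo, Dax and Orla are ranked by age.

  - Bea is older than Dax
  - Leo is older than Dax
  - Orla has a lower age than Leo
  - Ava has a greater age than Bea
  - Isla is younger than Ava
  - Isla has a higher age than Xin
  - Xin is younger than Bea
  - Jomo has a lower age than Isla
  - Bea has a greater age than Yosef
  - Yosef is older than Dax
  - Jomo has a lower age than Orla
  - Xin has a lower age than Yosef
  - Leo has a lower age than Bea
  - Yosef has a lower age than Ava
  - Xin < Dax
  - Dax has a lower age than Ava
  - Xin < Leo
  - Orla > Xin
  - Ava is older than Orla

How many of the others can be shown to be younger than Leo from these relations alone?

4

Directly below Leo: Xin, Dax, Orla.
One step further: Jomo (4 so far).
Nothing else is reachable below Leo; 4 in all.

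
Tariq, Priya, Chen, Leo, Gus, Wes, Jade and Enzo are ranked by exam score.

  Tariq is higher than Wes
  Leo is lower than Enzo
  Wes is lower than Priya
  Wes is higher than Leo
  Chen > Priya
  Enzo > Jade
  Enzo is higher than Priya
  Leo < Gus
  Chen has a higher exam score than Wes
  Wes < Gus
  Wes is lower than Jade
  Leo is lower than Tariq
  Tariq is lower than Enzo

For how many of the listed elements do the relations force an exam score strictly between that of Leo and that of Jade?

1

Chaining upward from Leo reaches: Wes, Priya, Chen, Tariq, Enzo, Gus.
Chaining downward from Jade reaches: Wes.
Strictly between Leo and Jade are those in both lists: Wes — 1 element.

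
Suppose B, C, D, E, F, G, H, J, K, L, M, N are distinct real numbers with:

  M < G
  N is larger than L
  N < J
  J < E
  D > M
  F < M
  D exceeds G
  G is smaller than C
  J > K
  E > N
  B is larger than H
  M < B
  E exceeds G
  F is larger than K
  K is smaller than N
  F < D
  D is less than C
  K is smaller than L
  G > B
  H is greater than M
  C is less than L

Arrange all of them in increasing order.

The consecutive links are each given: K < F; F < M; M < H; H < B; B < G; G < D; D < C; C < L; L < N; N < J; J < E.

K < F < M < H < B < G < D < C < L < N < J < E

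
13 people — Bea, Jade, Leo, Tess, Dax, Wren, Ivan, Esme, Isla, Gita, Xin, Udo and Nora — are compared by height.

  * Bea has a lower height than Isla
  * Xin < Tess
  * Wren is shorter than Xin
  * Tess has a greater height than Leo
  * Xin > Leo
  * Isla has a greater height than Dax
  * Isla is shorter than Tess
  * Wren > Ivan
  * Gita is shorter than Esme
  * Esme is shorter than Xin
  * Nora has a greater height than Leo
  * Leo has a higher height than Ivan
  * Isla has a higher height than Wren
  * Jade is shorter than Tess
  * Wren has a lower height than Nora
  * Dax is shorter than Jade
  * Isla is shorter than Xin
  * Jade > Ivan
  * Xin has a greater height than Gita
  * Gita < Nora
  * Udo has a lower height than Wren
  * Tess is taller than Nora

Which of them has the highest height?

Dax is not greatest since Dax < Jade; Gita is not greatest since Gita < Esme; Ivan is not greatest since Ivan < Wren; Leo is not greatest since Leo < Nora; Jade is not greatest since Jade < Tess; Udo is not greatest since Udo < Wren; Esme is not greatest since Esme < Xin; Bea is not greatest since Bea < Isla; Wren is not greatest since Wren < Isla; Isla is not greatest since Isla < Xin; Nora is not greatest since Nora < Tess; Xin is not greatest since Xin < Tess.
Only Tess has nothing above it, so Tess is the highest height.

Tess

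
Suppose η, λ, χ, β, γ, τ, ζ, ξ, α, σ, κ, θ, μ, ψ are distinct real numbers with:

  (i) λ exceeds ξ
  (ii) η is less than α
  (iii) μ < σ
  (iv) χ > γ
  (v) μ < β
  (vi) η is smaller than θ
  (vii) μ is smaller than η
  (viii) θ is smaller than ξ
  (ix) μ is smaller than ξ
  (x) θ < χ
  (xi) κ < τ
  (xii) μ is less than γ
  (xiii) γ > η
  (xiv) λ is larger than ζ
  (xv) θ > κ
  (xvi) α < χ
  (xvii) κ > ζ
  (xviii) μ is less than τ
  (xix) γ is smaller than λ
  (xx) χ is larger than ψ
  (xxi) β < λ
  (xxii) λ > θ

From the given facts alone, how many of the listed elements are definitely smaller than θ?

4

The elements the relations force below θ are μ, ζ, η, κ — no chain reaches any other.
That is 4.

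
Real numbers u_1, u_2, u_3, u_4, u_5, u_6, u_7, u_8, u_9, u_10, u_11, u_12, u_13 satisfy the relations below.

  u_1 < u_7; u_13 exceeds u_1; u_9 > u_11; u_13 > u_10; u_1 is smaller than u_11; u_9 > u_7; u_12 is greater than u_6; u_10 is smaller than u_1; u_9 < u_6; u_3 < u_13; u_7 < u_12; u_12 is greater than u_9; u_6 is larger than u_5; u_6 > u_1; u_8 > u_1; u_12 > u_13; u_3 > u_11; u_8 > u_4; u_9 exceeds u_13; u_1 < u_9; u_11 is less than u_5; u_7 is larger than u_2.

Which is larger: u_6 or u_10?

u_6

u_10 < u_1 and u_1 < u_11 give u_10 < u_11.
With u_11 < u_3: u_10 < u_1 < u_11 < u_3.
With u_3 < u_13: u_10 < u_1 < u_11 < u_3 < u_13.
With u_13 < u_9: u_10 < u_1 < u_11 < u_3 < u_13 < u_9.
Then u_9 < u_6 extends the chain to u_6.
So u_10 < u_6; u_6 is the larger of the two.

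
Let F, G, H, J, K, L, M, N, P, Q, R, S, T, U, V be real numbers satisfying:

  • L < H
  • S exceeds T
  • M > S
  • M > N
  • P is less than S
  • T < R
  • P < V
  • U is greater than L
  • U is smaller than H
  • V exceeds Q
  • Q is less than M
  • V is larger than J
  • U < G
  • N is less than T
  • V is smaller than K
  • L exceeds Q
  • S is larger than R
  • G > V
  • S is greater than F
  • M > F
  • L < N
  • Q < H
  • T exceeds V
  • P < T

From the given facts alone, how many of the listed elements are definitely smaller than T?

The elements the relations force below T are P, Q, J, L, N, V — no chain reaches any other.
That is 6.

6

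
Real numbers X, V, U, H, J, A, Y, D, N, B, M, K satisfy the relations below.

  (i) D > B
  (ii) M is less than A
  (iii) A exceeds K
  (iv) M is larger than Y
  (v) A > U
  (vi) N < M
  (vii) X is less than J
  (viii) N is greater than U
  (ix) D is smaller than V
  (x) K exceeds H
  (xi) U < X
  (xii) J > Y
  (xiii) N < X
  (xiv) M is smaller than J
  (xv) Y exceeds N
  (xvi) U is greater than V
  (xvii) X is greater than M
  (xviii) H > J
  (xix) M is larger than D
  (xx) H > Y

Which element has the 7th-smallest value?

Piecing the relations together gives one ordering: B < D < V < U < N < Y < M < X < J < H < K < A.
Counting 7 from the smallest end gives M.

M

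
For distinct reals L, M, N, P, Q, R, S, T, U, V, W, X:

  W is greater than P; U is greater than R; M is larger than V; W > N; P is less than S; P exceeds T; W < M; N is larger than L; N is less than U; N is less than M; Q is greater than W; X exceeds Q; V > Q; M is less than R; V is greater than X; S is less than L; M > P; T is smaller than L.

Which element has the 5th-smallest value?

Chaining the given pairs: T < P < S < L < N < W < Q < X < V < M < R < U.
The 5th smallest is N.

N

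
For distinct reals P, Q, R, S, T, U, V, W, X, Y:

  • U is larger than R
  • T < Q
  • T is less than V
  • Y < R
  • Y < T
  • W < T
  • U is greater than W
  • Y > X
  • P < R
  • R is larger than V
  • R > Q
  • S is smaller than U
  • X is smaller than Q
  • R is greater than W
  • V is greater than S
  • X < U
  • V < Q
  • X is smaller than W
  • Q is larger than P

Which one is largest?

U

Chaining downward from U: directly below it, S, X, W, R; then Y, P, V, Q; then T.
That covers every other element, and nothing is given above U, so U is the largest.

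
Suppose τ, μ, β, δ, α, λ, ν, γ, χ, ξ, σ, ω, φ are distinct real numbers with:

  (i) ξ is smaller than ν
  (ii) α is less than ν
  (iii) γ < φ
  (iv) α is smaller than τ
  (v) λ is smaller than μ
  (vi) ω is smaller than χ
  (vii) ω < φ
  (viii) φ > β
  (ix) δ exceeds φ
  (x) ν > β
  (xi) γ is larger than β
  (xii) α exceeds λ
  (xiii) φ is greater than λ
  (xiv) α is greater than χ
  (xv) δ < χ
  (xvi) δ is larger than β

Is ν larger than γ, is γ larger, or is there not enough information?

ν

The relevant relations are γ < φ; φ < δ; δ < χ; χ < α; α < ν.
Together: γ < φ < δ < χ < α < ν.
So ν is larger.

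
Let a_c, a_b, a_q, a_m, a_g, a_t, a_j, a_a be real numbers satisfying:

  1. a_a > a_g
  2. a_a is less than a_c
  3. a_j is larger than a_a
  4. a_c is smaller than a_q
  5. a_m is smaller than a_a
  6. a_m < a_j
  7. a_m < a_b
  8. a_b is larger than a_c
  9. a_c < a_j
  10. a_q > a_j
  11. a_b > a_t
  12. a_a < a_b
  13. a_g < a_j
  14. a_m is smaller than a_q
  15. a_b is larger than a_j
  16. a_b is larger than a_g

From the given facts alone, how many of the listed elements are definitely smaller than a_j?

From a_j the given relations immediately reach a_g, a_m, a_a, a_c.
Nothing else is reachable below a_j; 4 in all.

4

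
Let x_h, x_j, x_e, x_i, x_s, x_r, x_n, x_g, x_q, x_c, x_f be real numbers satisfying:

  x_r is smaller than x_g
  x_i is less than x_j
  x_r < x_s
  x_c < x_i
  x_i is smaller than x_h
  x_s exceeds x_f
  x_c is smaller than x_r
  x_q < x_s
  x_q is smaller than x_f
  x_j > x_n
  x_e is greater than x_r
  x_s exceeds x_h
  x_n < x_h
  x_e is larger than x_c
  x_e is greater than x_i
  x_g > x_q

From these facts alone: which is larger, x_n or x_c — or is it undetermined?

undetermined

Following every chain through x_c: above x_c we get x_r, x_i, x_h, x_g, x_j, x_e, x_s.
x_n is not reached, and no chain runs the other way from x_n to x_c.
So the given relations leave the order of x_c and x_n undetermined.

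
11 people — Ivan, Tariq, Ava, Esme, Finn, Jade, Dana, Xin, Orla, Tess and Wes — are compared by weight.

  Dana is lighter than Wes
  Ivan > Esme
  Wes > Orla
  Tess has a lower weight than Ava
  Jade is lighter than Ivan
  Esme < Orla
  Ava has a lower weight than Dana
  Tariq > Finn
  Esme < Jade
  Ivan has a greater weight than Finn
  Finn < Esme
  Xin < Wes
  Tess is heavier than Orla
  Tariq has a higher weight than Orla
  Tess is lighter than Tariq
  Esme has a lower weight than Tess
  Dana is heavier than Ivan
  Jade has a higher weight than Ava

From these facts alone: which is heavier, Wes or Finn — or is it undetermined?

Wes

Finn < Esme < Orla < Tess < Ava < Jade < Ivan < Dana < Wes, by transitivity through Esme, Orla, Tess, Ava, Jade, Ivan, Dana.
So Wes is heavier.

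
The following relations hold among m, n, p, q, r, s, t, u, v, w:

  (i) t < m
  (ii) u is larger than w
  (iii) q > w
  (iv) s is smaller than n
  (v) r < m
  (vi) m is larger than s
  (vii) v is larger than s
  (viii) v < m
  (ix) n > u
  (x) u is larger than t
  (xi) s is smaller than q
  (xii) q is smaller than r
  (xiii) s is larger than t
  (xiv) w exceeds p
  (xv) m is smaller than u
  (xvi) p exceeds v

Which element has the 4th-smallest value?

Piecing the relations together gives one ordering: t < s < v < p < w < q < r < m < u < n.
The 4th smallest is p.

p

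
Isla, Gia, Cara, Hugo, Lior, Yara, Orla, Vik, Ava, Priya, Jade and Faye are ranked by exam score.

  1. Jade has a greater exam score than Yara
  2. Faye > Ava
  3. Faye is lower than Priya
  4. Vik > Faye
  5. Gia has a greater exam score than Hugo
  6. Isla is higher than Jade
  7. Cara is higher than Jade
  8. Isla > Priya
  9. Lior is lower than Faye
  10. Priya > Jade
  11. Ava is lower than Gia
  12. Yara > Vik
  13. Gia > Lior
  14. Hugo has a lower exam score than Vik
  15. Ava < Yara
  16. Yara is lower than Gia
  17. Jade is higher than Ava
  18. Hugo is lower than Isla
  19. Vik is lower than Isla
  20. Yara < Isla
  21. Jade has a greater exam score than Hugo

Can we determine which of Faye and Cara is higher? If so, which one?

Cara

Faye < Vik and Vik < Yara give Faye < Yara.
With Yara < Jade: Faye < Vik < Yara < Jade.
With Jade < Cara: Faye < Vik < Yara < Jade < Cara.
So Cara is higher.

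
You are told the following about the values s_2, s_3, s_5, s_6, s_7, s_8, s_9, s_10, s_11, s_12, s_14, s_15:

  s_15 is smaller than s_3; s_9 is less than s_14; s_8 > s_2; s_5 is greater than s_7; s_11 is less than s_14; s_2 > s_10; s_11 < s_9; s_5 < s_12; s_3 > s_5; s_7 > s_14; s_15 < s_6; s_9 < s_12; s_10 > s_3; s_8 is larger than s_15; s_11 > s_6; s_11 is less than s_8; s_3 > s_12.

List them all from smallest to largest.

Each adjacent pair is fixed by a given relation: s_15 < s_6; s_6 < s_11; s_11 < s_9; s_9 < s_14; s_14 < s_7; s_7 < s_5; s_5 < s_12; s_12 < s_3; s_3 < s_10; s_10 < s_2; s_2 < s_8. Chaining them end to end gives the full order.

s_15 < s_6 < s_11 < s_9 < s_14 < s_7 < s_5 < s_12 < s_3 < s_10 < s_2 < s_8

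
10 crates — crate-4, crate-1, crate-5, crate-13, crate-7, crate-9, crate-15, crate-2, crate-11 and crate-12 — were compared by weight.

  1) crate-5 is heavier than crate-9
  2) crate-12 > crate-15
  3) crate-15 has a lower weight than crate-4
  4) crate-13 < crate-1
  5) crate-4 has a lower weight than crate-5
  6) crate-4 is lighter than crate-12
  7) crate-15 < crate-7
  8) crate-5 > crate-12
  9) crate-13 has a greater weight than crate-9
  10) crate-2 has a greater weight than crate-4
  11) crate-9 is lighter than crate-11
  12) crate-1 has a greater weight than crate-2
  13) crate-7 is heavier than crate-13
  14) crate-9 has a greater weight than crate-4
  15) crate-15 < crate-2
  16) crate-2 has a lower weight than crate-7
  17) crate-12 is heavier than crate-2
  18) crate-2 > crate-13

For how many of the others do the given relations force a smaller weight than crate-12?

The elements the relations force below crate-12 are crate-15, crate-4, crate-9, crate-13, crate-2 — no chain reaches any other.
That is 5.

5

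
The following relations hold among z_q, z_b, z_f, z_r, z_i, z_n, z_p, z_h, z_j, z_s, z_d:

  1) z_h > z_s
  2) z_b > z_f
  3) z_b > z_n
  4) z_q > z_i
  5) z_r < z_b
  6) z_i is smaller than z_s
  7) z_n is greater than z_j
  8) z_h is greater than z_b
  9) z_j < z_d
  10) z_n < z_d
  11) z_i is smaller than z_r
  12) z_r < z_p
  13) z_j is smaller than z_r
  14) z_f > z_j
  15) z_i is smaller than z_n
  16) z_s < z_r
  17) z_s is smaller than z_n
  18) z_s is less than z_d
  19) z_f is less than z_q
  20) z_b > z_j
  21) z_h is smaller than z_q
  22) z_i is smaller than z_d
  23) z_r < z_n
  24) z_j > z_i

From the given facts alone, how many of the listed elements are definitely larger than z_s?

The elements the relations force above z_s are z_r, z_n, z_p, z_b, z_h, z_d, z_q — no chain reaches any other.
That is 7.

7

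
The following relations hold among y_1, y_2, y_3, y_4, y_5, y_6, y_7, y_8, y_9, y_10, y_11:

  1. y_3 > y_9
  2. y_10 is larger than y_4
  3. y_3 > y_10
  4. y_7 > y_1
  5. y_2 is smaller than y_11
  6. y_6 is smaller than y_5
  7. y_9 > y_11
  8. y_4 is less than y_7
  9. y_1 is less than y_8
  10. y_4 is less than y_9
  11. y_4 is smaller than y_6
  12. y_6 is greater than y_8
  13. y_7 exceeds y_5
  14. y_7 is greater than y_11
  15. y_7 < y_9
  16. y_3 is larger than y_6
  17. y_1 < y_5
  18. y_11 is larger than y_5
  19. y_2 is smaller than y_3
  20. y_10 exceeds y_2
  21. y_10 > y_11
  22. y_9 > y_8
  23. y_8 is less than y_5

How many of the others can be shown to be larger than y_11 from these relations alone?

4

The elements the relations force above y_11 are y_7, y_10, y_9, y_3 — no chain reaches any other.
That is 4.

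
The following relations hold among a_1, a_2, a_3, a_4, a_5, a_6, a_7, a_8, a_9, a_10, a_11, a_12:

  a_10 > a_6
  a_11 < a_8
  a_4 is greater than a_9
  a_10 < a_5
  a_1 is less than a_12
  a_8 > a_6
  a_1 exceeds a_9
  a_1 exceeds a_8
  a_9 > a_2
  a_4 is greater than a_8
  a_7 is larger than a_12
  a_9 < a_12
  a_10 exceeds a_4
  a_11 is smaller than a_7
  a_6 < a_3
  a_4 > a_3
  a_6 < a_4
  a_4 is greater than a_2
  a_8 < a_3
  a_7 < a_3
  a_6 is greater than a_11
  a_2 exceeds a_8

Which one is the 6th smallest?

The consecutive relations fix a unique order: a_11 < a_6 < a_8 < a_2 < a_9 < a_1 < a_12 < a_7 < a_3 < a_4 < a_10 < a_5.
The 6th smallest is a_1.

a_1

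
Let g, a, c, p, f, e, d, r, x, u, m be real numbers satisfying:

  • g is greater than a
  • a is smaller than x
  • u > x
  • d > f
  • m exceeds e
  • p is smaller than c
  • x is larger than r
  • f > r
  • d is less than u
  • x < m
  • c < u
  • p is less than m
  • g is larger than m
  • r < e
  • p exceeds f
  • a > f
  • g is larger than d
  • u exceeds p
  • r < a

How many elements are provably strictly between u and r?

6

The relations place r below u. An element lies strictly between them when it is forced above r and also forced below u.
Above r: {f, a, p, e, x, c, m, d, g}. Below u: {f, a, p, x, c, d}.
Intersection: {f, a, p, x, c, d} — 6.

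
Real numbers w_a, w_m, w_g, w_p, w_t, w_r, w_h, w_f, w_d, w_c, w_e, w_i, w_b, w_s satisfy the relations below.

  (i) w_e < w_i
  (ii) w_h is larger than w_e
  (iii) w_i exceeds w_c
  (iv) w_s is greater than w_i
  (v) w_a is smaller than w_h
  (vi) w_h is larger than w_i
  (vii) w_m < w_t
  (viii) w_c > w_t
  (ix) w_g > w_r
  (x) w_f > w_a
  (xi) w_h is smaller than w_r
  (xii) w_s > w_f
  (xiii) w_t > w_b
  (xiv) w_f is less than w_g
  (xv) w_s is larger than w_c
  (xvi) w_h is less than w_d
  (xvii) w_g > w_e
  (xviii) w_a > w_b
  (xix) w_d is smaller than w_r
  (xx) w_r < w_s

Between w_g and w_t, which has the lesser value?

w_t

w_t < w_c and w_c < w_i give w_t < w_i.
With w_i < w_h: w_t < w_c < w_i < w_h.
Then w_h < w_d extends the chain to w_d.
Then w_d < w_r extends the chain to w_r.
Then w_r < w_g extends the chain to w_g.
So w_t < w_g; w_t is the smaller of the two.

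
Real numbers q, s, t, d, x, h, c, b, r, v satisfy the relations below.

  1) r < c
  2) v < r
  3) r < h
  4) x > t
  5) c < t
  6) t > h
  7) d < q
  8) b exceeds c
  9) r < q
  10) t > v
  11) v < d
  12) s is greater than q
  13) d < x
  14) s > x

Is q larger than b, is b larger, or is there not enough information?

undetermined

Following every chain through q: above q we get s; below q we get v, d, r.
b is not reached, and no chain runs the other way from b to q.
So the given relations leave the order of q and b undetermined.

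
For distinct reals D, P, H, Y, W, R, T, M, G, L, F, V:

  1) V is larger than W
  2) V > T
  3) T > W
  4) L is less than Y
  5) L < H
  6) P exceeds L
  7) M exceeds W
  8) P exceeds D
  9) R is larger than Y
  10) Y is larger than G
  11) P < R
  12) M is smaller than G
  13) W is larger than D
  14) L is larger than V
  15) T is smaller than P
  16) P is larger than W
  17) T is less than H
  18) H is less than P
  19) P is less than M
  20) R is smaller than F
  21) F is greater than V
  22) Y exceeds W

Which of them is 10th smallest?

Piecing the relations together gives one ordering: D < W < T < V < L < H < P < M < G < Y < R < F.
The 10th smallest is Y.

Y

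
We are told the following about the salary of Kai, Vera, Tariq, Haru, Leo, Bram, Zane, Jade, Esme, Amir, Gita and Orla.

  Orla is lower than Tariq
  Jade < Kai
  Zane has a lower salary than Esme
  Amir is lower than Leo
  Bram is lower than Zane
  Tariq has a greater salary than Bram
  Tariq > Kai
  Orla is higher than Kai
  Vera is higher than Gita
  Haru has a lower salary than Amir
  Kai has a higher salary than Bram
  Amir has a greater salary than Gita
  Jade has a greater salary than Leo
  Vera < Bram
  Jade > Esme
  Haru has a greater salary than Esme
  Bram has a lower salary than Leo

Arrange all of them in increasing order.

Gita < Vera < Bram < Zane < Esme < Haru < Amir < Leo < Jade < Kai < Orla < Tariq

Each adjacent pair is fixed by a given relation: Gita < Vera; Vera < Bram; Bram < Zane; Zane < Esme; Esme < Haru; Haru < Amir; Amir < Leo; Leo < Jade; Jade < Kai; Kai < Orla; Orla < Tariq. Chaining them end to end gives the full order.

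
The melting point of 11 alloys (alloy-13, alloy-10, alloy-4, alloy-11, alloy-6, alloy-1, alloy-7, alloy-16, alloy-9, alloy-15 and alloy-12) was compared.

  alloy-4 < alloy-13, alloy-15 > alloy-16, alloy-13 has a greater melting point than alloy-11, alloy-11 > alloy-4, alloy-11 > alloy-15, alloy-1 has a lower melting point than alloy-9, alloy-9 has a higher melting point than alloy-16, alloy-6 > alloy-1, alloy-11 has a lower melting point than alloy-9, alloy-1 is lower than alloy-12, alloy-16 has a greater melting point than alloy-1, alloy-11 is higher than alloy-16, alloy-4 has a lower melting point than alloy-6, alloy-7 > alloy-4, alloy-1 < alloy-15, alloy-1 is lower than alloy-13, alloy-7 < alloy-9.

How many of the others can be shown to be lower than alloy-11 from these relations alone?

The elements the relations force below alloy-11 are alloy-1, alloy-16, alloy-4, alloy-15 — no chain reaches any other.
That is 4.

4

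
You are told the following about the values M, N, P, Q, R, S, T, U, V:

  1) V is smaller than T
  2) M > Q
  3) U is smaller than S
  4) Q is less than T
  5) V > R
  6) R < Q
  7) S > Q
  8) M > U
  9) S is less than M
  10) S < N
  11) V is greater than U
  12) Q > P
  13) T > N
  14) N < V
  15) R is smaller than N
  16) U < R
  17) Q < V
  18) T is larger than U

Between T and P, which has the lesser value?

P < Q and Q < S give P < S.
Then S < N extends the chain to N.
Then N < V extends the chain to V.
Then V < T extends the chain to T.
So P < T; P is the smaller of the two.

P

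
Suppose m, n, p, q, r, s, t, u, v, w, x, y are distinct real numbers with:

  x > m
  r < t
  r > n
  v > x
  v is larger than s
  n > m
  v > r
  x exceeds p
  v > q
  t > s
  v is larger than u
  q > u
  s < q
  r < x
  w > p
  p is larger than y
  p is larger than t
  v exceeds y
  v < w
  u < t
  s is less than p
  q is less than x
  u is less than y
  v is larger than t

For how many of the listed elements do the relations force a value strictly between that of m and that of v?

5

The relations place m below v. An element lies strictly between them when it is forced above m and also forced below v.
Above m: {n, r, t, p, x, w}. Below v: {s, u, n, r, q, y, t, p, x}.
Intersection: {n, r, t, p, x} — 5.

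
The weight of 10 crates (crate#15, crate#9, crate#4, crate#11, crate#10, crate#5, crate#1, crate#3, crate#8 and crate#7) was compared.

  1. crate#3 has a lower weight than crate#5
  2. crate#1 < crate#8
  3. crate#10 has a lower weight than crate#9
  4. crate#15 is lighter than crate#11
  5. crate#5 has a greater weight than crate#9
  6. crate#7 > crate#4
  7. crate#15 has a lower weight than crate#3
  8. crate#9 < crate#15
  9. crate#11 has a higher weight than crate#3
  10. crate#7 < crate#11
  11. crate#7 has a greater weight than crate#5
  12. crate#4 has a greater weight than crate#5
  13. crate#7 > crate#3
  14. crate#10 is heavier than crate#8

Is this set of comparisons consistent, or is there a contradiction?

Every relation is compatible with crate#1 < crate#8 < crate#10 < crate#9 < crate#15 < crate#3 < crate#5 < crate#4 < crate#7 < crate#11; the set is consistent.

consistent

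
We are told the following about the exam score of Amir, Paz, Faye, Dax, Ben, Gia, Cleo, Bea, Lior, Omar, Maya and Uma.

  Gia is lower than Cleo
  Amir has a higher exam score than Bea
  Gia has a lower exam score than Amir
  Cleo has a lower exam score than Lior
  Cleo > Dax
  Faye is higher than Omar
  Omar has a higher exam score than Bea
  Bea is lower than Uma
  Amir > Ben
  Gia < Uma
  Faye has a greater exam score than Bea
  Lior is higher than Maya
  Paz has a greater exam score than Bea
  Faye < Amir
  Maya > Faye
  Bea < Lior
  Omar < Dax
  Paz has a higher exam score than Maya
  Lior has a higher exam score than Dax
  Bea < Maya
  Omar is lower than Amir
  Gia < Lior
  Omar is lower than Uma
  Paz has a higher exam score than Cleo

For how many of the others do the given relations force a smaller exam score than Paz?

From Paz the given relations immediately reach Bea, Cleo, Maya.
From those, Gia, Dax, Faye — 6 in total.
From those, Omar — 7 in total.
No other element is forced below Paz by the given relations, so the count is 7.

7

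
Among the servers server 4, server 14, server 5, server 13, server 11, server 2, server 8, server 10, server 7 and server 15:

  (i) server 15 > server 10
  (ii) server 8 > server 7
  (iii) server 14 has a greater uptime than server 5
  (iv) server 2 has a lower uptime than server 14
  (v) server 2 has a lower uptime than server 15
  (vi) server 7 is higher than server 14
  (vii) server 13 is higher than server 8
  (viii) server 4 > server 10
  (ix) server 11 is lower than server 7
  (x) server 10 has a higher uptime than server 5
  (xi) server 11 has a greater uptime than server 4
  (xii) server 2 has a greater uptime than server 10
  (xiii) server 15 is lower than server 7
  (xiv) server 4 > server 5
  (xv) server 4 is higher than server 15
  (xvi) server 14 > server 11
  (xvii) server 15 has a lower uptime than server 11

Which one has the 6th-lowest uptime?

The consecutive relations fix a unique order: server 5 < server 10 < server 2 < server 15 < server 4 < server 11 < server 14 < server 7 < server 8 < server 13.
Counting 6 from the smallest end gives server 11.

server 11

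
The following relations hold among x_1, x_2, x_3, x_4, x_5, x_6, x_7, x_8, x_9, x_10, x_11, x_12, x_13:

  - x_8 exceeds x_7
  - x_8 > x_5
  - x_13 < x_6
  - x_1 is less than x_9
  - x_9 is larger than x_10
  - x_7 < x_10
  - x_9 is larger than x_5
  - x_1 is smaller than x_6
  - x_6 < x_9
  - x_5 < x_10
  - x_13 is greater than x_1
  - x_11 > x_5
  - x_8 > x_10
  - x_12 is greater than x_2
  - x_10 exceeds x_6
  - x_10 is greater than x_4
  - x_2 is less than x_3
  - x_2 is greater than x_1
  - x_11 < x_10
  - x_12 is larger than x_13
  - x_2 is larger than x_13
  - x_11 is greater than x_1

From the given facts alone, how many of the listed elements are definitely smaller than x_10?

The elements the relations force below x_10 are x_1, x_5, x_7, x_11, x_4, x_13, x_6 — no chain reaches any other.
That is 7.

7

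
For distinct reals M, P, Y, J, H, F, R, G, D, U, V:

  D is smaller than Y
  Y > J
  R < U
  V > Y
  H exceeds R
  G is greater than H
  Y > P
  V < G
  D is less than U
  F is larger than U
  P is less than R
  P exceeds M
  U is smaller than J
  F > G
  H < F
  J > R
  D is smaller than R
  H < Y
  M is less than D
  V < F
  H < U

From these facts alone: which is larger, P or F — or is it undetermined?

F

Chaining the given relations: P < R < H < U < J < Y < V < F.
So F is larger.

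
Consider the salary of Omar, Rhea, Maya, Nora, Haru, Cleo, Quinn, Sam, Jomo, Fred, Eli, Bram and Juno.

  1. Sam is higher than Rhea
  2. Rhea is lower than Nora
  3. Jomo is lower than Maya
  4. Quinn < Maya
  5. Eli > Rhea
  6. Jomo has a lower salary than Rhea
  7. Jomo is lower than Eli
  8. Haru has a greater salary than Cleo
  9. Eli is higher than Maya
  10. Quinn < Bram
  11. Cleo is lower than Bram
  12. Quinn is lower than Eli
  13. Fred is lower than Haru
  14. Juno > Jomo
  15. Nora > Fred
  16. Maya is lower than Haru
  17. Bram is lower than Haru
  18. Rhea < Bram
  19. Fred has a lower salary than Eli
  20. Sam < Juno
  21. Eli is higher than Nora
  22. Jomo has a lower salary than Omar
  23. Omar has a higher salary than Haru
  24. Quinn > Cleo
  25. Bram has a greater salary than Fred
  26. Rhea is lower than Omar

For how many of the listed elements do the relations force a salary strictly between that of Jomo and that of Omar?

The relations place Jomo below Omar. An element lies strictly between them when it is forced above Jomo and also forced below Omar.
Above Jomo: {Rhea, Sam, Maya, Nora, Bram, Eli, Haru, Juno}. Below Omar: {Cleo, Quinn, Rhea, Fred, Maya, Bram, Haru}.
Intersection: {Rhea, Maya, Bram, Haru} — 4.

4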